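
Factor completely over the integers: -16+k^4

Difference of squares twice: with A = k and B = 2, A⁴ − B⁴ = (A² − B²)(A² + B²), and A² − B² factors again.

(k+2)(k-2)(k^2+4)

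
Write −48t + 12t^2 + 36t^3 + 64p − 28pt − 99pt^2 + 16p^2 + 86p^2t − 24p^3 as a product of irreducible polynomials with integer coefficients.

Group: 3p(−8p^2 + 18pt + 16p − 9t^2 − 12t) + (−4t + 4)(−8p^2 + 18pt + 16p − 9t^2 − 12t); both groups contain (−8p^2 + 18pt + 16p − 9t^2 − 12t), so (3p − 4t + 4) is a factor with cofactor −8p^2 + 18pt + 16p − 9t^2 − 12t.
The cofactor groups again: −8p^2 + 18pt + 16p − 9t^2 − 12t = −2p(4p − 3t) + (3t + 4)(4p − 3t); both groups contain (4p − 3t), giving −(2p − 3t − 4)(4p − 3t).

−(2p − 3t − 4)(3p − 4t + 4)(4p − 3t)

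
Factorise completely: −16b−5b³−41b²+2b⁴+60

(2b+5)(b+2)(b−1)(b−6)

Among the possible rational roots, b = −5/2 is a root, so (2b+5) divides it; the quotient is b³−5b²−8b+12.
Then b = 6 is a root, giving the factor (b−6) and quotient b²+b−2.
The remaining quadratic factors as (b−1)(b+2).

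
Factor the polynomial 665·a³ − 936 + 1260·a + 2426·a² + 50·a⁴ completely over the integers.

Trying the rational-root candidates, a = −13/2 is a root, so (2·a + 13) is a factor; dividing leaves 25·a³ + 170·a² + 108·a − 72.
Continuing, a = −6/5 is a root, giving the factor (5·a + 6) and quotient 5·a² + 28·a − 12.
The remaining quadratic factors as (5·a − 2)(a + 6).

(2·a + 13)·(5·a + 6)·(5·a − 2)·(a + 6)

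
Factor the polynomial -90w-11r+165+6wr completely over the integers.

Group as (6wr-90w) + (-11r+165) = 6w(r-15) - 11(r-15).
Both groups share the factor (r-15).

(6w-11)(r-15)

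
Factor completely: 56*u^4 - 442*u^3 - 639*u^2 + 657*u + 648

(2*u + 3)*(4*u + 3)*(7*u - 8)*(u - 9)

By the rational root theorem, u = -3/2 is a root, giving the factor (2*u + 3) and quotient 28*u^3 - 263*u^2 + 75*u + 216.
Continuing, u = 8/7 is a root, so (7*u - 8) is a factor; dividing leaves 4*u^2 - 33*u - 27.
The remaining quadratic factors as (4*u + 3)(u - 9).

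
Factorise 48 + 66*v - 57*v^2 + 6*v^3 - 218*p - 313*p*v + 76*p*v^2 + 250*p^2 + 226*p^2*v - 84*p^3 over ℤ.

-(2*p - 6*v - 3)*(6*p + v - 2)*(7*p + v - 8)

Group: 6*p*(-14*p^2 + 40*p*v + 37*p + 6*v^2 - 45*v - 24) + (v - 2)*(-14*p^2 + 40*p*v + 37*p + 6*v^2 - 45*v - 24); both groups contain (-14*p^2 + 40*p*v + 37*p + 6*v^2 - 45*v - 24), so (6*p + v - 2) is a factor with cofactor -14*p^2 + 40*p*v + 37*p + 6*v^2 - 45*v - 24.
The cofactor groups again: -14*p^2 + 40*p*v + 37*p + 6*v^2 - 45*v - 24 = -7*p*(2*p - 6*v - 3) + (-v + 8)*(2*p - 6*v - 3); both groups contain (2*p - 6*v - 3), giving -(7*p + v - 8)*(2*p - 6*v - 3).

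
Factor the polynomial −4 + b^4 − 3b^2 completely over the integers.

Substitute u = b^2 to get a quadratic in u, then factor.
b^2 − 4 is a difference of squares.
b^2 + 1 is irreducible over ℤ (sum of squares).

(b + 2)(b − 2)(b^2 + 1)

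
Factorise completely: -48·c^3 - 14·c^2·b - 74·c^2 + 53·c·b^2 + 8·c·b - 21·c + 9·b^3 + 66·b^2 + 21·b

-(c - b)·(8·c + 9·b + 3)·(6·c + b + 7)

Group: c·(-48·c^2 - 62·c·b - 74·c - 9·b^2 - 66·b - 21) - b·(-48·c^2 - 62·c·b - 74·c - 9·b^2 - 66·b - 21); both groups contain (-48·c^2 - 62·c·b - 74·c - 9·b^2 - 66·b - 21), so (c - b) is a factor with cofactor -48·c^2 - 62·c·b - 74·c - 9·b^2 - 66·b - 21.
The cofactor groups again: -48·c^2 - 62·c·b - 74·c - 9·b^2 - 66·b - 21 = -8·c·(6·c + b + 7) + (-9·b - 3)·(6·c + b + 7); both groups contain (6·c + b + 7), giving -(8·c + 9·b + 3)·(6·c + b + 7).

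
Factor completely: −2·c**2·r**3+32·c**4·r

Factor out 2·c**2·r, leaving 16·c**2−r**2, which is a difference of two squares.

2·c**2·r·(4·c+r)·(4·c−r)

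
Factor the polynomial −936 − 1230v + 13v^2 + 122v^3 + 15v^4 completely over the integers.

Trying the rational-root candidates, v = −13/3 is a root, so (3v + 13) divides it; the quotient is 5v^3 + 19v^2 − 78v − 72.
Then v = −4/5 is a root, giving the factor (5v + 4) and quotient v^2 + 3v − 18.
The remaining quadratic factors as (v + 6)(v − 3).

(3v + 13)(5v + 4)(v + 6)(v − 3)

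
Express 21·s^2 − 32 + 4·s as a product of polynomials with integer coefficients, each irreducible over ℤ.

(3·s + 4)·(7·s − 8)

Need a pair with product 21·(−32) = −672 and sum 4: that's 28 and −24.
Split the middle term: 21·s^2 + 28·s − 24·s − 32 = 7·s·(3·s + 4) − 8·(3·s + 4).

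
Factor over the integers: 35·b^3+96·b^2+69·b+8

(5·b+8)·(7·b+1)·(b+1)

Among the possible rational roots, b = -8/5 is a root, so (5·b+8) is a factor; dividing leaves 7·b^2+8·b+1.
The remaining quadratic factors as (b+1)(7·b+1).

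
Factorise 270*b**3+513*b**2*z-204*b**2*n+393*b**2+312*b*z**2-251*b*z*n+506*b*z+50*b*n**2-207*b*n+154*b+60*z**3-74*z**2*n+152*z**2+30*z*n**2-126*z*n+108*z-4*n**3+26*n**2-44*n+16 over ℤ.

Group: 5*b*(54*b**2+81*b*z-30*b*n+57*b+30*z**2-22*z*n+46*z+4*n**2-18*n+8) + (2*z-n+2)*(54*b**2+81*b*z-30*b*n+57*b+30*z**2-22*z*n+46*z+4*n**2-18*n+8); both groups contain (54*b**2+81*b*z-30*b*n+57*b+30*z**2-22*z*n+46*z+4*n**2-18*n+8), so (5*b+2*z-n+2) is a factor with cofactor 54*b**2+81*b*z-30*b*n+57*b+30*z**2-22*z*n+46*z+4*n**2-18*n+8.
The cofactor groups again: 54*b**2+81*b*z-30*b*n+57*b+30*z**2-22*z*n+46*z+4*n**2-18*n+8 = 9*b*(6*b+5*z-2*n+1) + (6*z-2*n+8)*(6*b+5*z-2*n+1); both groups contain (6*b+5*z-2*n+1), giving (9*b+6*z-2*n+8)*(6*b+5*z-2*n+1).

(5*b+2*z-n+2)*(6*b+5*z-2*n+1)*(9*b+6*z-2*n+8)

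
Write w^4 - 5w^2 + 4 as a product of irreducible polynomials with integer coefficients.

(w + 1)(w + 2)(w - 1)(w - 2)

By the rational root theorem, w = -1 is a root, so (w + 1) is a factor; dividing leaves w^3 - w^2 - 4w + 4.
Continuing, w = 1 is a root, giving the factor (w - 1) and quotient w^2 - 4.
The remaining quadratic factors as (w - 2)(w + 2).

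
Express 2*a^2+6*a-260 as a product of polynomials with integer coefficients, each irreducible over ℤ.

Pull out the common factor 2, then factor the remaining trinomial.

2*(a+13)*(a-10)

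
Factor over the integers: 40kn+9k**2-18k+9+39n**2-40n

(9k+13n-9)(k+3n-1)

Group: k(9k+13n-9) + (3n-1)(9k+13n-9); both groups contain (9k+13n-9).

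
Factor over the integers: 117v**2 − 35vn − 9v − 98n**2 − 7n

Group: 13v(9v + 7n) + (−14n − 1)(9v + 7n); both groups contain (9v + 7n).

(13v − 14n − 1)(9v + 7n)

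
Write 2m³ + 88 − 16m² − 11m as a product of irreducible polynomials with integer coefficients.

(m − 8)(2m² − 11)

Group as (2m³ − 11m) + (−16m² + 88) = m(2m² − 11) − 8(2m² − 11).
Both groups share the factor (2m² − 11).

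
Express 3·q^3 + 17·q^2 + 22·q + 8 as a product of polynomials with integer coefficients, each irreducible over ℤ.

Testing divisors of the constant over divisors of the leading coefficient, q = -2/3 is a root, so (3·q + 2) divides it; the quotient is q^2 + 5·q + 4.
The remaining quadratic factors as (q + 1)(q + 4).

(3·q + 2)·(q + 1)·(q + 4)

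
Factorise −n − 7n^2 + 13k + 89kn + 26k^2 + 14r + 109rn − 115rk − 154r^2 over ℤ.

Group: −14r(11r − 2k − 7n − 1) + (−13k + n)(11r − 2k − 7n − 1); both groups contain (11r − 2k − 7n − 1).

−(11r − 2k − 7n − 1)(14r + 13k − n)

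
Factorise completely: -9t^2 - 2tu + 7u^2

-(9t - 7u)(t + u)

Group: -9t(t + u) + 7u(t + u); both groups contain (t + u).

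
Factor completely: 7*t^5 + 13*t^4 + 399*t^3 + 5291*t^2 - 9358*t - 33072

(7*t + 13)*(t + 8)*(t - 3)*(t^2 - 5*t + 106)

Trying the rational-root candidates, t = -13/7 is a root, so (7*t + 13) divides it; the quotient is t^4 + 57*t^2 + 650*t - 2544.
Next, t = -8 is a root, giving the factor (t + 8) and quotient t^3 - 8*t^2 + 121*t - 318.
Next, t = 3 is a root, giving the factor (t - 3) and quotient t^2 - 5*t + 106.
The quadratic t^2 - 5*t + 106 has discriminant -399 < 0 and is irreducible over ℤ.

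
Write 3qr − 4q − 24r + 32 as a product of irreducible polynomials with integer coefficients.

(3r − 4)(q − 8)

Group as (3qr − 4q) + (−24r + 32) = q(3r − 4) − 8(3r − 4).
Both groups share the factor (3r − 4).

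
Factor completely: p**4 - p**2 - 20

Substitute u = p**2 to get a quadratic in u, then factor.
p**2 - 5 is irreducible over ℤ (5 is not a perfect square).
p**2 + 4 is irreducible over ℤ (sum of squares).

(p**2 + 4)*(p**2 - 5)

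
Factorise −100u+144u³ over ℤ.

4u(6u+5)(6u−5)

Pull out the common factor 4u; 36u²−25 is a difference of squares.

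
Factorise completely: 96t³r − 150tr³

Pull out the common factor 6tr; 16t² − 25r² is a difference of squares.

6rt(4t − 5r)(4t + 5r)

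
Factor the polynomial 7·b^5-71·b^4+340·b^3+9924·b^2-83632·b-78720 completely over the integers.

Testing divisors of the constant over divisors of the leading coefficient, b = -10 is a root, so (b+10) is a factor; dividing leaves 7·b^4-141·b^3+1750·b^2-7576·b-7872.
Next, b = 8 is a root, so (b-8) is a factor; dividing leaves 7·b^3-85·b^2+1070·b+984.
Continuing, b = -6/7 is a root, so (7·b+6) is a factor; dividing leaves b^2-13·b+164.
The quadratic b^2-13·b+164 has discriminant -487 < 0 and is irreducible over ℤ.

(7·b+6)·(b+10)·(b-8)·(b^2-13·b+164)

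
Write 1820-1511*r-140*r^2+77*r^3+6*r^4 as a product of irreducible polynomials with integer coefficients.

Testing divisors of the constant over divisors of the leading coefficient, r = -5 is a root, so (r+5) divides it; the quotient is 6*r^3+47*r^2-375*r+364.
Next, r = -13 is a root, giving the factor (r+13) and quotient 6*r^2-31*r+28.
The remaining quadratic factors as (6*r-7)(r-4).

(6*r-7)*(r+13)*(r+5)*(r-4)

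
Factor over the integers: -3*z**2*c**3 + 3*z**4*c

3*c*z**2*(z - c)*(z + c)

Every term has a factor of 3*z**2*c. Then z**2 - c**2 = (z)² − (c)².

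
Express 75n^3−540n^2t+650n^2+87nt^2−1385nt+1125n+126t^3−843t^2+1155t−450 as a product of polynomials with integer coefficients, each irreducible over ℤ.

(15n+6t−5)(5n−3t+15)(n−7t+6)

Group: 15n(5n^2−38nt+45n+21t^2−123t+90) + (6t−5)(5n^2−38nt+45n+21t^2−123t+90); both groups contain (5n^2−38nt+45n+21t^2−123t+90), so (15n+6t−5) is a factor with cofactor 5n^2−38nt+45n+21t^2−123t+90.
The cofactor groups again: 5n^2−38nt+45n+21t^2−123t+90 = n(5n−3t+15) + (−7t+6)(5n−3t+15); both groups contain (5n−3t+15), giving (n−7t+6)(5n−3t+15).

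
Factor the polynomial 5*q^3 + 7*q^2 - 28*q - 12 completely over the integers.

(5*q + 2)*(q + 3)*(q - 2)

Testing divisors of the constant over divisors of the leading coefficient, q = -2/5 is a root, giving the factor (5*q + 2) and quotient q^2 + q - 6.
The remaining quadratic factors as (q - 2)(q + 3).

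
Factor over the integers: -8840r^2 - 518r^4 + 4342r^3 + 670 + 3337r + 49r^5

By the rational root theorem, r = -1/7 is a root, so (7r + 1) divides it; the quotient is 7r^4 - 75r^3 + 631r^2 - 1353r + 670.
Then r = 5/7 is a root, so (7r - 5) is a factor; dividing leaves r^3 - 10r^2 + 83r - 134.
Continuing, r = 2 is a root, so (r - 2) divides it; the quotient is r^2 - 8r + 67.
The quadratic r^2 - 8r + 67 has discriminant -204 < 0 and is irreducible over ℤ.

(7r + 1)(7r - 5)(r - 2)(r^2 - 8r + 67)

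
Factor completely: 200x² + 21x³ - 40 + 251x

Trying the rational-root candidates, x = 1/7 is a root, so (7x - 1) is a factor; dividing leaves 3x² + 29x + 40.
The remaining quadratic factors as (x + 8)(3x + 5).

(3x + 5)(7x - 1)(x + 8)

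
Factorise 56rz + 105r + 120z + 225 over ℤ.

Group as (56rz + 105r) + (120z + 225) = 7r(8z + 15) + 15(8z + 15).
Both groups share the factor (8z + 15).

(7r + 15)(8z + 15)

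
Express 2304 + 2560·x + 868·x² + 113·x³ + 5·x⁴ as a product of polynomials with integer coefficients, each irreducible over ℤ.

(5·x + 8)·(x + 4)·(x + 8)·(x + 9)

Testing divisors of the constant over divisors of the leading coefficient, x = −9 is a root, so (x + 9) is a factor; dividing leaves 5·x³ + 68·x² + 256·x + 256.
Next, x = −8/5 is a root, so (5·x + 8) is a factor; dividing leaves x² + 12·x + 32.
The remaining quadratic factors as (x + 4)(x + 8).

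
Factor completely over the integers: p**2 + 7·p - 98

(p + 14)·(p - 7)

Two integers with product -98 and sum 7 are -7 and 14.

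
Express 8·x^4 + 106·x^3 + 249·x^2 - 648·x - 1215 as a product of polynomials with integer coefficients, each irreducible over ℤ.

Trying the rational-root candidates, x = -5 is a root, giving the factor (x + 5) and quotient 8·x^3 + 66·x^2 - 81·x - 243.
Continuing, x = -9 is a root, so (x + 9) is a factor; dividing leaves 8·x^2 - 6·x - 27.
The remaining quadratic factors as (2·x + 3)(4·x - 9).

(2·x + 3)·(4·x - 9)·(x + 5)·(x + 9)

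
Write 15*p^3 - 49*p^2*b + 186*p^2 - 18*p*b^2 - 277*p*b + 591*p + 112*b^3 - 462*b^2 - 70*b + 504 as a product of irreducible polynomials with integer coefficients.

(p - 2*b + 8)*(3*p - 8*b + 9)*(5*p + 7*b + 7)

Group: p*(15*p^2 - 19*p*b + 66*p - 56*b^2 + 7*b + 63) + (-2*b + 8)*(15*p^2 - 19*p*b + 66*p - 56*b^2 + 7*b + 63); both groups contain (15*p^2 - 19*p*b + 66*p - 56*b^2 + 7*b + 63), so (p - 2*b + 8) is a factor with cofactor 15*p^2 - 19*p*b + 66*p - 56*b^2 + 7*b + 63.
The cofactor groups again: 15*p^2 - 19*p*b + 66*p - 56*b^2 + 7*b + 63 = 5*p*(3*p - 8*b + 9) + (7*b + 7)*(3*p - 8*b + 9); both groups contain (3*p - 8*b + 9), giving (5*p + 7*b + 7)*(3*p - 8*b + 9).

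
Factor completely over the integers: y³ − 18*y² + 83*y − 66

(y − 1)*(y − 11)*(y − 6)

By the rational root theorem, y = 11 is a root, so (y − 11) is a factor; dividing leaves y² − 7*y + 6.
The remaining quadratic factors as (y − 6)(y − 1).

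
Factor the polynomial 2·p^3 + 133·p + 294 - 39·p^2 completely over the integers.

(2·p + 3)·(p - 14)·(p - 7)

Among the possible rational roots, p = 7 is a root, giving the factor (p - 7) and quotient 2·p^2 - 25·p - 42.
The remaining quadratic factors as (2·p + 3)(p - 14).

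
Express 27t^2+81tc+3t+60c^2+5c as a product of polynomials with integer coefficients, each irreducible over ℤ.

Group: 3t(9t+12c+1) + 5c(9t+12c+1); both groups contain (9t+12c+1).

(9t+12c+1)(3t+5c)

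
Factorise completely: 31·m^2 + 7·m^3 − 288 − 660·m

Trying the rational-root candidates, m = 8 is a root, so (m − 8) divides it; the quotient is 7·m^2 + 87·m + 36.
The remaining quadratic factors as (7·m + 3)(m + 12).

(7·m + 3)·(m + 12)·(m − 8)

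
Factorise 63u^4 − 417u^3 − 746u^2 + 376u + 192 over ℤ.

(3u + 1)(3u − 2)(7u + 12)(u − 8)

Testing divisors of the constant over divisors of the leading coefficient, u = −1/3 is a root, so (3u + 1) divides it; the quotient is 21u^3 − 146u^2 − 200u + 192.
Continuing, u = 2/3 is a root, so (3u − 2) divides it; the quotient is 7u^2 − 44u − 96.
The remaining quadratic factors as (7u + 12)(u − 8).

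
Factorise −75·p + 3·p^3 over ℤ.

3·p·(p + 5)·(p − 5)

Factor out 3·p, leaving p^2 − 25, which is a difference of two squares.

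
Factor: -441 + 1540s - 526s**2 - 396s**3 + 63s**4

(3s + 7)(3s - 1)(7s - 9)(s - 7)

Among the possible rational roots, s = 1/3 is a root, so (3s - 1) is a factor; dividing leaves 21s**3 - 125s**2 - 217s + 441.
Then s = -7/3 is a root, giving the factor (3s + 7) and quotient 7s**2 - 58s + 63.
The remaining quadratic factors as (s - 7)(7s - 9).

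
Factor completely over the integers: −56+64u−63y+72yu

Group as (72yu−63y) + (64u−56) = 9y(8u−7) + 8(8u−7).
Both groups share the factor (8u−7).

(8u−7)(9y+8)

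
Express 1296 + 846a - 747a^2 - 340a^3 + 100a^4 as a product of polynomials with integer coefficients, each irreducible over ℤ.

(2a + 3)(2a - 9)(5a + 6)(5a - 8)

Trying the rational-root candidates, a = -3/2 is a root, giving the factor (2a + 3) and quotient 50a^3 - 245a^2 - 6a + 432.
Then a = 8/5 is a root, so (5a - 8) is a factor; dividing leaves 10a^2 - 33a - 54.
The remaining quadratic factors as (5a + 6)(2a - 9).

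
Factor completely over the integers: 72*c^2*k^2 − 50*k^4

2*k^2*(6*c + 5*k)*(6*c − 5*k)

Every term has a factor of 2*k^2. Then 36*c^2 − 25*k^2 = (6*c)² − (5*k)².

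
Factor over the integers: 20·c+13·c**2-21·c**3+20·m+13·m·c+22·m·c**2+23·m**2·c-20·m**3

-(4·m-3·c+4)·(5·m-7·c-5)·(m+c)

Group: 4·m·(-5·m**2+2·m·c+5·m+7·c**2+5·c) + (-3·c+4)·(-5·m**2+2·m·c+5·m+7·c**2+5·c); both groups contain (-5·m**2+2·m·c+5·m+7·c**2+5·c), so (4·m-3·c+4) is a factor with cofactor -5·m**2+2·m·c+5·m+7·c**2+5·c.
The cofactor groups again: -5·m**2+2·m·c+5·m+7·c**2+5·c = -m·(5·m-7·c-5) - c·(5·m-7·c-5); both groups contain (5·m-7·c-5), giving -(m+c)·(5·m-7·c-5).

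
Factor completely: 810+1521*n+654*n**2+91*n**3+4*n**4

(4*n+3)*(n+10)*(n+3)*(n+9)

Among the possible rational roots, n = −3/4 is a root, giving the factor (4*n+3) and quotient n**3+22*n**2+147*n+270.
Continuing, n = −10 is a root, so (n+10) divides it; the quotient is n**2+12*n+27.
The remaining quadratic factors as (n+9)(n+3).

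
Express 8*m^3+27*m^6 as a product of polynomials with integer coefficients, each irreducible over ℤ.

Factor out m^3 first: what remains is 27*m^3+8.
Recognize a sum of cubes with the parts 2 and 3*m.

m^3*(3*m+2)*(9*m^2-6*m+4)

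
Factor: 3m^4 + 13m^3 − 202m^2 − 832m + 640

(3m − 2)(m + 5)(m + 8)(m − 8)

By the rational root theorem, m = −8 is a root, so (m + 8) divides it; the quotient is 3m^3 − 11m^2 − 114m + 80.
Next, m = −5 is a root, so (m + 5) divides it; the quotient is 3m^2 − 26m + 16.
The remaining quadratic factors as (3m − 2)(m − 8).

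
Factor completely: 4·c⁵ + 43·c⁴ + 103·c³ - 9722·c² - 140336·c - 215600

By the rational root theorem, c = -11 is a root, so (c + 11) divides it; the quotient is 4·c⁴ - c³ + 114·c² - 10976·c - 19600.
Next, c = -7/4 is a root, so (4·c + 7) is a factor; dividing leaves c³ - 2·c² + 32·c - 2800.
Next, c = 14 is a root, so (c - 14) divides it; the quotient is c² + 12·c + 200.
The quadratic c² + 12·c + 200 has discriminant -656 < 0 and is irreducible over ℤ.

(4·c + 7)·(c + 11)·(c - 14)·(c² + 12·c + 200)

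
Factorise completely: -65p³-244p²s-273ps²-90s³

-(13p+15s)(5p+3s)(p+2s)

Group: 5p(-13p²-41ps-30s²) + 3s(-13p²-41ps-30s²); both groups contain (-13p²-41ps-30s²), so (5p+3s) is a factor with cofactor -13p²-41ps-30s².
The cofactor groups again: -13p²-41ps-30s² = -13p(p+2s) - 15s(p+2s); both groups contain (p+2s), giving -(13p+15s)(p+2s).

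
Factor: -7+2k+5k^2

Need a pair with product 5·(-7) = -35 and sum 2: that's -5 and 7.
Split the middle term: 5k^2-5k + 7k-7 = 5k(k-1) + 7(k-1).

(5k+7)(k-1)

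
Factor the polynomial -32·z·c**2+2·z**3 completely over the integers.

2·z·(z-4·c)·(z+4·c)

Pull out the common factor 2·z; z**2-16·c**2 is a difference of squares.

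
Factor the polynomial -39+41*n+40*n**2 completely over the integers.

Need a pair with product 40·(-39) = -1560 and sum 41: that's 65 and -24.
Split the middle term: 40*n**2+65*n - 24*n-39 = 5*n*(8*n+13) - 3*(8*n+13).

(5*n-3)*(8*n+13)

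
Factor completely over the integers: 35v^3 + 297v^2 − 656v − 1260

Among the possible rational roots, v = −10 is a root, so (v + 10) divides it; the quotient is 35v^2 − 53v − 126.
The remaining quadratic factors as (5v − 14)(7v + 9).

(5v − 14)(7v + 9)(v + 10)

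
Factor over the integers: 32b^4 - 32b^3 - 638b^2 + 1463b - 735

(2b - 7)(4b - 3)(4b - 7)(b + 5)

By the rational root theorem, b = 7/2 is a root, so (2b - 7) is a factor; dividing leaves 16b^3 + 40b^2 - 179b + 105.
Continuing, b = 3/4 is a root, giving the factor (4b - 3) and quotient 4b^2 + 13b - 35.
The remaining quadratic factors as (b + 5)(4b - 7).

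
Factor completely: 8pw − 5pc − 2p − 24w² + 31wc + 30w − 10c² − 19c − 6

Group: 8w(p − 3w + 2c + 3) + (−5c − 2)(p − 3w + 2c + 3); both groups contain (p − 3w + 2c + 3).

(8w − 5c − 2)(p − 3w + 2c + 3)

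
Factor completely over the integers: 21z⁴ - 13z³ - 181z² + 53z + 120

Trying the rational-root candidates, z = -5/7 is a root, so (7z + 5) is a factor; dividing leaves 3z³ - 4z² - 23z + 24.
Continuing, z = 3 is a root, so (z - 3) divides it; the quotient is 3z² + 5z - 8.
The remaining quadratic factors as (3z + 8)(z - 1).

(3z + 8)(7z + 5)(z - 1)(z - 3)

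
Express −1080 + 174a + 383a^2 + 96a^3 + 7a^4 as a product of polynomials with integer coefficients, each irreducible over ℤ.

Testing divisors of the constant over divisors of the leading coefficient, a = −6 is a root, giving the factor (a + 6) and quotient 7a^3 + 54a^2 + 59a − 180.
Then a = −5 is a root, so (a + 5) is a factor; dividing leaves 7a^2 + 19a − 36.
The remaining quadratic factors as (7a − 9)(a + 4).

(7a − 9)(a + 4)(a + 5)(a + 6)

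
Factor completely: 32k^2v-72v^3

8v(2k+3v)(2k-3v)

Pull out the common factor 8v; 4k^2-9v^2 is a difference of squares.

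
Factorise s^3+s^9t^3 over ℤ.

Every term has a factor of s^3; factoring it out leaves s^6t^3+1.
Recognize a sum of cubes with the parts s^2t and 1.

s^3(s^2t+1)(s^4t^2−s^2t+1)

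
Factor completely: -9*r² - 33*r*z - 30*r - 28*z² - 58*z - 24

-(3*r + 4*z + 6)*(3*r + 7*z + 4)

Group: -3*r*(3*r + 4*z + 6) + (-7*z - 4)*(3*r + 4*z + 6); both groups contain (3*r + 4*z + 6).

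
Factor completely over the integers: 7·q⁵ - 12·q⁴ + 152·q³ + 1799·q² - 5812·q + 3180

Testing divisors of the constant over divisors of the leading coefficient, q = 2 is a root, so (q - 2) divides it; the quotient is 7·q⁴ + 2·q³ + 156·q² + 2111·q - 1590.
Continuing, q = -6 is a root, giving the factor (q + 6) and quotient 7·q³ - 40·q² + 396·q - 265.
Then q = 5/7 is a root, giving the factor (7·q - 5) and quotient q² - 5·q + 53.
The quadratic q² - 5·q + 53 has discriminant -187 < 0 and is irreducible over ℤ.

(7·q - 5)·(q + 6)·(q - 2)·(q² - 5·q + 53)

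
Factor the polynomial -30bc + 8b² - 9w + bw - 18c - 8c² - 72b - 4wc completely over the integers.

Group: b(8b + w + 2c) + (-4c - 9)(8b + w + 2c); both groups contain (8b + w + 2c).

(8b + w + 2c)(b - 4c - 9)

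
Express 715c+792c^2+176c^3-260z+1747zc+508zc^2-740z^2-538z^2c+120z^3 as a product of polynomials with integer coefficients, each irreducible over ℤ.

(4z-11c)(2z-4c-13)(15z+4c+5)

Group: 2z(60z^2-149zc+20z-44c^2-55c) + (-4c-13)(60z^2-149zc+20z-44c^2-55c); both groups contain (60z^2-149zc+20z-44c^2-55c), so (2z-4c-13) is a factor with cofactor 60z^2-149zc+20z-44c^2-55c.
The cofactor groups again: 60z^2-149zc+20z-44c^2-55c = 15z(4z-11c) + (4c+5)(4z-11c); both groups contain (4z-11c), giving (15z+4c+5)(4z-11c).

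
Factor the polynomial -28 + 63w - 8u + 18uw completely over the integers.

(2u + 7)(9w - 4)

Group as (18uw - 8u) + (63w - 28) = 2u(9w - 4) + 7(9w - 4).
Both groups share the factor (9w - 4).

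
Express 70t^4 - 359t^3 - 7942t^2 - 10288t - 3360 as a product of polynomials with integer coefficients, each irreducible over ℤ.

Testing divisors of the constant over divisors of the leading coefficient, t = -15/2 is a root, so (2t + 15) divides it; the quotient is 35t^3 - 442t^2 - 656t - 224.
Next, t = 14 is a root, giving the factor (t - 14) and quotient 35t^2 + 48t + 16.
The remaining quadratic factors as (5t + 4)(7t + 4).

(2t + 15)(5t + 4)(7t + 4)(t - 14)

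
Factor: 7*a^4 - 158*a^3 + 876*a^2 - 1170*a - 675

Trying the rational-root candidates, a = -3/7 is a root, so (7*a + 3) divides it; the quotient is a^3 - 23*a^2 + 135*a - 225.
Continuing, a = 3 is a root, so (a - 3) is a factor; dividing leaves a^2 - 20*a + 75.
The remaining quadratic factors as (a - 5)(a - 15).

(7*a + 3)*(a - 15)*(a - 3)*(a - 5)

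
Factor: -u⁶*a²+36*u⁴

Pull out the common factor u⁴, leaving -u²*a²+36.
Recognize a difference of squares with the parts 6 and u*a.

-u⁴*(u*a+6)*(u*a-6)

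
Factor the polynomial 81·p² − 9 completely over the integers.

9·(3·p + 1)·(3·p − 1)

Factor out 9, leaving 9·p² − 1, which is a difference of two squares.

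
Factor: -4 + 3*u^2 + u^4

(u + 1)*(u - 1)*(u^2 + 4)

Substitute w = u^2 to get a quadratic in w, then factor.
u^2 - 1 is a difference of squares.
u^2 + 4 is irreducible over ℤ (sum of squares).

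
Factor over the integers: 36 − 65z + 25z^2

(5z − 4)(5z − 9)

Need a pair with product 25·36 = 900 and sum −65: that's −45 and −20.
Split the middle term: 25z^2 − 45z − 20z + 36 = 5z(5z − 9) − 4(5z − 9).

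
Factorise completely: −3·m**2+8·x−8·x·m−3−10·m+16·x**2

(4·x−3·m−1)·(4·x+m+3)

Group: 4·x·(4·x−3·m−1) + (m+3)·(4·x−3·m−1); both groups contain (4·x−3·m−1).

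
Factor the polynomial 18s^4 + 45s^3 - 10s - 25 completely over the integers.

Group as (18s^4 - 10s) + (45s^3 - 25) = 2s(9s^3 - 5) + 5(9s^3 - 5).
Both groups share the factor (9s^3 - 5).

(2s + 5)(9s^3 - 5)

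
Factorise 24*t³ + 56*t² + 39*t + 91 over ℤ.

(3*t + 7)*(8*t² + 13)

Group as (24*t³ + 39*t) + (56*t² + 91) = 3*t*(8*t² + 13) + 7*(8*t² + 13).
Both groups share the factor (8*t² + 13).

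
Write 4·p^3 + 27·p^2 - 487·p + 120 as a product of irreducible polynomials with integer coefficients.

Testing divisors of the constant over divisors of the leading coefficient, p = 1/4 is a root, so (4·p - 1) is a factor; dividing leaves p^2 + 7·p - 120.
The remaining quadratic factors as (p - 8)(p + 15).

(4·p - 1)·(p + 15)·(p - 8)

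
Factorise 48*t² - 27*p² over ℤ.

Factor out 3, leaving 16*t² - 9*p², which is a difference of two squares.

3*(4*t - 3*p)*(4*t + 3*p)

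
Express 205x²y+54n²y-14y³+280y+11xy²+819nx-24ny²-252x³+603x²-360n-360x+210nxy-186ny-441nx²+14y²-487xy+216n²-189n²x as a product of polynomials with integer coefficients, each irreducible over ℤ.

Group: 9n(-21nx+6ny+24n-28x²+xy+67x+2y²-2y-40) + (9x-7y)(-21nx+6ny+24n-28x²+xy+67x+2y²-2y-40); both groups contain (-21nx+6ny+24n-28x²+xy+67x+2y²-2y-40), so (9n+9x-7y) is a factor with cofactor -21nx+6ny+24n-28x²+xy+67x+2y²-2y-40.
The cofactor groups again: -21nx+6ny+24n-28x²+xy+67x+2y²-2y-40 = -3n(7x-2y-8) + (-4x-y+5)(7x-2y-8); both groups contain (7x-2y-8), giving -(3n+4x+y-5)(7x-2y-8).

-(3n+4x+y-5)(7x-2y-8)(9n+9x-7y)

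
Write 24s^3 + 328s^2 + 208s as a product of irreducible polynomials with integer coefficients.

8s(3s + 2)(s + 13)

Pull out the common factor 8s, then factor the remaining trinomial.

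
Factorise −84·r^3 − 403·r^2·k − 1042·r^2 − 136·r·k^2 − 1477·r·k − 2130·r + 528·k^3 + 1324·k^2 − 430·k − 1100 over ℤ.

Group: r·(−84·r^2 − 67·r·k − 202·r + 132·k^2 + k − 110) + (4·k + 10)·(−84·r^2 − 67·r·k − 202·r + 132·k^2 + k − 110); both groups contain (−84·r^2 − 67·r·k − 202·r + 132·k^2 + k − 110), so (r + 4·k + 10) is a factor with cofactor −84·r^2 − 67·r·k − 202·r + 132·k^2 + k − 110.
The cofactor groups again: −84·r^2 − 67·r·k − 202·r + 132·k^2 + k − 110 = −12·r·(7·r + 12·k + 11) + (11·k − 10)·(7·r + 12·k + 11); both groups contain (7·r + 12·k + 11), giving −(12·r − 11·k + 10)·(7·r + 12·k + 11).

−(12·r − 11·k + 10)·(7·r + 12·k + 11)·(r + 4·k + 10)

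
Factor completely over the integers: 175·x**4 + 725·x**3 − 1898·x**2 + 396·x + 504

Testing divisors of the constant over divisors of the leading coefficient, x = 7/5 is a root, so (5·x − 7) is a factor; dividing leaves 35·x**3 + 194·x**2 − 108·x − 72.
Next, x = −2/5 is a root, so (5·x + 2) divides it; the quotient is 7·x**2 + 36·x − 36.
The remaining quadratic factors as (x + 6)(7·x − 6).

(5·x + 2)·(5·x − 7)·(7·x − 6)·(x + 6)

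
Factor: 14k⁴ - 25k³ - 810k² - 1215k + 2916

(2k + 9)(7k - 9)(k + 4)(k - 9)

Among the possible rational roots, k = 9 is a root, so (k - 9) divides it; the quotient is 14k³ + 101k² + 99k - 324.
Continuing, k = -9/2 is a root, so (2k + 9) is a factor; dividing leaves 7k² + 19k - 36.
The remaining quadratic factors as (k + 4)(7k - 9).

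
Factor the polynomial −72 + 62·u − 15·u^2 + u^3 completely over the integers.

(u − 2)·(u − 4)·(u − 9)

Among the possible rational roots, u = 9 is a root, giving the factor (u − 9) and quotient u^2 − 6·u + 8.
The remaining quadratic factors as (u − 4)(u − 2).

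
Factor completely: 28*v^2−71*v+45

Need a pair with product 28·45 = 1260 and sum −71: that's −36 and −35.
Split the middle term: 28*v^2−36*v − 35*v+45 = 4*v*(7*v−9) − 5*(7*v−9).

(4*v−5)*(7*v−9)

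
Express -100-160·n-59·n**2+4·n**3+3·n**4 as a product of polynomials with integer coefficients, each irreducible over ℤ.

Among the possible rational roots, n = -10/3 is a root, so (3·n+10) is a factor; dividing leaves n**3-2·n**2-13·n-10.
Next, n = -2 is a root, giving the factor (n+2) and quotient n**2-4·n-5.
The remaining quadratic factors as (n-5)(n+1).

(3·n+10)·(n+1)·(n+2)·(n-5)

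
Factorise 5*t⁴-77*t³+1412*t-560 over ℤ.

(5*t-2)*(t+4)*(t-14)*(t-5)

Among the possible rational roots, t = 2/5 is a root, giving the factor (5*t-2) and quotient t³-15*t²-6*t+280.
Continuing, t = -4 is a root, giving the factor (t+4) and quotient t²-19*t+70.
The remaining quadratic factors as (t-5)(t-14).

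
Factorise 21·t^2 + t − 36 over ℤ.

Need a pair with product 21·(−36) = −756 and sum 1: that's 28 and −27.
Split the middle term: 21·t^2 + 28·t − 27·t − 36 = 7·t·(3·t + 4) − 9·(3·t + 4).

(3·t + 4)·(7·t − 9)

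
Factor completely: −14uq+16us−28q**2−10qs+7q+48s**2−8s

−(2u+4q+6s−1)(7q−8s)

Group: −2u(7q−8s) + (−4q−6s+1)(7q−8s); both groups contain (7q−8s).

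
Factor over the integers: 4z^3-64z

4z(z+4)(z-4)

Factor out 4z, leaving z^2-16, which is a difference of two squares.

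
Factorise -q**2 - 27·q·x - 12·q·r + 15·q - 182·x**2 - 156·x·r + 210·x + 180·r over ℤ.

Group: -q·(q + 14·x + 12·r) + (-13·x + 15)·(q + 14·x + 12·r); both groups contain (q + 14·x + 12·r).

-(q + 14·x + 12·r)·(q + 13·x - 15)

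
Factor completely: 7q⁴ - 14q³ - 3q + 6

Group as (7q⁴ - 3q) + (-14q³ + 6) = q(7q³ - 3) - 2(7q³ - 3).
Both groups share the factor (7q³ - 3).

(q - 2)(7q³ - 3)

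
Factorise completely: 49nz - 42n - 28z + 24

Group as (49nz - 42n) + (-28z + 24) = 7n(7z - 6) - 4(7z - 6).
Both groups share the factor (7z - 6).

(7n - 4)(7z - 6)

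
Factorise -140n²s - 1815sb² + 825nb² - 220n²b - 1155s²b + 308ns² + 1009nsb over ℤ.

Group: 5n(-28ns - 44nb + 105sb + 165b²) - 11s(-28ns - 44nb + 105sb + 165b²); both groups contain (-28ns - 44nb + 105sb + 165b²), so (5n - 11s) is a factor with cofactor -28ns - 44nb + 105sb + 165b².
The cofactor groups again: -28ns - 44nb + 105sb + 165b² = -7s(4n - 15b) - 11b(4n - 15b); both groups contain (4n - 15b), giving -(7s + 11b)(4n - 15b).

-(4n - 15b)(7s + 11b)(5n - 11s)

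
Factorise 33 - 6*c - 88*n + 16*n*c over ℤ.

Group as (16*n*c - 88*n) + (-6*c + 33) = 8*n*(2*c - 11) - 3*(2*c - 11).
Both groups share the factor (2*c - 11).

(2*c - 11)*(8*n - 3)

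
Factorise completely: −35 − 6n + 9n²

(3n + 5)(3n − 7)

Need a pair with product 9·(−35) = −315 and sum −6: that's 15 and −21.
Split the middle term: 9n² + 15n − 21n − 35 = 3n(3n + 5) − 7(3n + 5).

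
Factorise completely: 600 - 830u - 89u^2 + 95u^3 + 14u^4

(2u - 5)(7u - 5)(u + 4)(u + 6)

Trying the rational-root candidates, u = 5/7 is a root, giving the factor (7u - 5) and quotient 2u^3 + 15u^2 - 2u - 120.
Continuing, u = -6 is a root, so (u + 6) is a factor; dividing leaves 2u^2 + 3u - 20.
The remaining quadratic factors as (2u - 5)(u + 4).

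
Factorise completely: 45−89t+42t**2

Need a pair with product 42·45 = 1890 and sum −89: that's −54 and −35.
Split the middle term: 42t**2−54t − 35t+45 = 6t(7t−9) − 5(7t−9).

(6t−5)(7t−9)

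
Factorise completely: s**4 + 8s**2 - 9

Substitute u = s**2 to get a quadratic in u, then factor.
s**2 + 9 is irreducible over ℤ (sum of squares).
s**2 - 1 is a difference of squares.

(s + 1)(s - 1)(s**2 + 9)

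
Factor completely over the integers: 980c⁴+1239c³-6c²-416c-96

(4c+3)(5c+4)(7c+2)(7c-4)

By the rational root theorem, c = -2/7 is a root, giving the factor (7c+2) and quotient 140c³+137c²-40c-48.
Next, c = 4/7 is a root, so (7c-4) divides it; the quotient is 20c²+31c+12.
The remaining quadratic factors as (4c+3)(5c+4).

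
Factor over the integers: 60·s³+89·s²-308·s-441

Testing divisors of the constant over divisors of the leading coefficient, s = -7/5 is a root, so (5·s+7) is a factor; dividing leaves 12·s²+s-63.
The remaining quadratic factors as (4·s-9)(3·s+7).

(3·s+7)·(4·s-9)·(5·s+7)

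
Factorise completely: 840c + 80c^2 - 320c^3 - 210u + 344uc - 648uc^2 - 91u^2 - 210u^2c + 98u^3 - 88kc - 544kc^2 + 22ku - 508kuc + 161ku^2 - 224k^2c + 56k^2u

(u - 4c)(7k + 14u + 10c + 15)(8k + 7u + 8c - 14)

Group: 7k(8ku - 32kc + 7u^2 - 20uc - 14u - 32c^2 + 56c) + (14u + 10c + 15)(8ku - 32kc + 7u^2 - 20uc - 14u - 32c^2 + 56c); both groups contain (8ku - 32kc + 7u^2 - 20uc - 14u - 32c^2 + 56c), so (7k + 14u + 10c + 15) is a factor with cofactor 8ku - 32kc + 7u^2 - 20uc - 14u - 32c^2 + 56c.
The cofactor groups again: 8ku - 32kc + 7u^2 - 20uc - 14u - 32c^2 + 56c = 8k(u - 4c) + (7u + 8c - 14)(u - 4c); both groups contain (u - 4c), giving (8k + 7u + 8c - 14)(u - 4c).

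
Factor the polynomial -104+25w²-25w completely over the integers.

(5w+8)(5w-13)

Need a pair with product 25·(-104) = -2600 and sum -25: that's 40 and -65.
Split the middle term: 25w²+40w - 65w-104 = 5w(5w+8) - 13(5w+8).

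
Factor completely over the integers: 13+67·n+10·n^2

Need a pair with product 10·13 = 130 and sum 67: that's 2 and 65.
Split the middle term: 10·n^2+2·n + 65·n+13 = 2·n·(5·n+1) + 13·(5·n+1).

(2·n+13)·(5·n+1)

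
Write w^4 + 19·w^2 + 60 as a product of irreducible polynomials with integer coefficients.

(w^2 + 15)·(w^2 + 4)

Substitute u = w^2 to get a quadratic in u, then factor.
w^2 + 4 is irreducible over ℤ (sum of squares).
w^2 + 15 is irreducible over ℤ (always positive, so no real roots).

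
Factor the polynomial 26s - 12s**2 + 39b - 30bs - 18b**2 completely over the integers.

Group: -6b(3b + 2s) + (-6s + 13)(3b + 2s); both groups contain (3b + 2s).

-(3b + 2s)(6b + 6s - 13)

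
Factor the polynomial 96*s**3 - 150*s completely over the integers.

Factor out 6*s, leaving 16*s**2 - 25, which is a difference of two squares.

6*s*(4*s + 5)*(4*s - 5)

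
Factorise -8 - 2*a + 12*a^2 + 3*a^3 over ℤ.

Group as (3*a^3 - 2*a) + (12*a^2 - 8) = a*(3*a^2 - 2) + 4*(3*a^2 - 2).
Both groups share the factor (3*a^2 - 2).

(a + 4)*(3*a^2 - 2)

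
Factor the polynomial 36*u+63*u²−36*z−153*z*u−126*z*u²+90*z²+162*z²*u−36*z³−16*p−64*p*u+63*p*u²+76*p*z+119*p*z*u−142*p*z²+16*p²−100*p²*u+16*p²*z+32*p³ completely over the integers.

(4*p+9*z−9*u)*(8*p+2*z−7*u−4)*(p−2*z+1)

Group: 8*p*(4*p²+p*z−9*p*u+4*p−18*z²+18*z*u+9*z−9*u) + (2*z−7*u−4)*(4*p²+p*z−9*p*u+4*p−18*z²+18*z*u+9*z−9*u); both groups contain (4*p²+p*z−9*p*u+4*p−18*z²+18*z*u+9*z−9*u), so (8*p+2*z−7*u−4) is a factor with cofactor 4*p²+p*z−9*p*u+4*p−18*z²+18*z*u+9*z−9*u.
The cofactor groups again: 4*p²+p*z−9*p*u+4*p−18*z²+18*z*u+9*z−9*u = 4*p*(p−2*z+1) + (9*z−9*u)*(p−2*z+1); both groups contain (p−2*z+1), giving (4*p+9*z−9*u)*(p−2*z+1).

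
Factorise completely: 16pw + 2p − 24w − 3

(2p − 3)(8w + 1)

Group as (16pw + 2p) + (−24w − 3) = 2p(8w + 1) − 3(8w + 1).
Both groups share the factor (8w + 1).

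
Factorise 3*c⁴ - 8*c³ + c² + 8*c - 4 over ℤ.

Testing divisors of the constant over divisors of the leading coefficient, c = -1 is a root, so (c + 1) is a factor; dividing leaves 3*c³ - 11*c² + 12*c - 4.
Next, c = 2 is a root, so (c - 2) is a factor; dividing leaves 3*c² - 5*c + 2.
The remaining quadratic factors as (c - 1)(3*c - 2).

(3*c - 2)*(c + 1)*(c - 1)*(c - 2)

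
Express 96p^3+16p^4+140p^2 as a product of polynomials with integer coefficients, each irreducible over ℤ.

Pull out the common factor 4p^2, then factor the remaining trinomial.

4p^2(2p+5)(2p+7)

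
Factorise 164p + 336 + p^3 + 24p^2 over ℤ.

By the rational root theorem, p = -6 is a root, so (p + 6) is a factor; dividing leaves p^2 + 18p + 56.
The remaining quadratic factors as (p + 14)(p + 4).

(p + 14)(p + 4)(p + 6)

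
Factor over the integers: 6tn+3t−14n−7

(2n+1)(3t−7)

Group as (6tn+3t) + (−14n−7) = 3t(2n+1) − 7(2n+1).
Both groups share the factor (2n+1).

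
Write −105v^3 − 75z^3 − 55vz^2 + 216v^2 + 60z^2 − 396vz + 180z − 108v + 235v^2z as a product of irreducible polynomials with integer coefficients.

−(3v − 5z)(5v − 5z − 6)(7v + 3z − 6)

Group: 7v(−15v^2 + 40vz + 18v − 25z^2 − 30z) + (3z − 6)(−15v^2 + 40vz + 18v − 25z^2 − 30z); both groups contain (−15v^2 + 40vz + 18v − 25z^2 − 30z), so (7v + 3z − 6) is a factor with cofactor −15v^2 + 40vz + 18v − 25z^2 − 30z.
The cofactor groups again: −15v^2 + 40vz + 18v − 25z^2 − 30z = −5v(3v − 5z) + (5z + 6)(3v − 5z); both groups contain (3v − 5z), giving −(5v − 5z − 6)(3v − 5z).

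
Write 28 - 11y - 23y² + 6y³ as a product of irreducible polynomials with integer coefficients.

(6y + 7)(y - 1)(y - 4)

Among the possible rational roots, y = 1 is a root, so (y - 1) divides it; the quotient is 6y² - 17y - 28.
The remaining quadratic factors as (y - 4)(6y + 7).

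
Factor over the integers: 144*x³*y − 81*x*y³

9*x*y*(4*x + 3*y)*(4*x − 3*y)

Factor out 9*x*y, leaving 16*x² − 9*y², which is a difference of two squares.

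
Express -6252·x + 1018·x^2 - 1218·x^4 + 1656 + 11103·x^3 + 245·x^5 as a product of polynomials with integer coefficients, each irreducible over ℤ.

Testing divisors of the constant over divisors of the leading coefficient, x = 2/5 is a root, so (5·x - 2) divides it; the quotient is 49·x^4 - 224·x^3 + 2131·x^2 + 1056·x - 828.
Next, x = 3/7 is a root, giving the factor (7·x - 3) and quotient 7·x^3 - 29·x^2 + 292·x + 276.
Then x = -6/7 is a root, so (7·x + 6) divides it; the quotient is x^2 - 5·x + 46.
The quadratic x^2 - 5·x + 46 has discriminant -159 < 0 and is irreducible over ℤ.

(5·x - 2)·(7·x + 6)·(7·x - 3)·(x^2 - 5·x + 46)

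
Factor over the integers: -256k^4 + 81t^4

(3t - 4k)(3t + 4k)(9t^2 + 16k^2)

(3t)⁴ − (4k)⁴ = ((3t)² − (4k)²)((3t)² + (4k)²); the first factor splits again, the second (9t^2 + 16k^2) is irreducible.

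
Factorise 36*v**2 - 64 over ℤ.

4*(3*v + 4)*(3*v - 4)

Pull out the common factor 4; 9*v**2 - 16 is a difference of squares.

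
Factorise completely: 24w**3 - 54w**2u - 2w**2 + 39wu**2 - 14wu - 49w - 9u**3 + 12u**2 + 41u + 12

(3w - 3u - 4)(4w - 3u - 1)(2w - u + 3)

Group: 2w(12w**2 - 21wu - 19w + 9u**2 + 15u + 4) + (-u + 3)(12w**2 - 21wu - 19w + 9u**2 + 15u + 4); both groups contain (12w**2 - 21wu - 19w + 9u**2 + 15u + 4), so (2w - u + 3) is a factor with cofactor 12w**2 - 21wu - 19w + 9u**2 + 15u + 4.
The cofactor groups again: 12w**2 - 21wu - 19w + 9u**2 + 15u + 4 = 3w(4w - 3u - 1) + (-3u - 4)(4w - 3u - 1); both groups contain (4w - 3u - 1), giving (3w - 3u - 4)(4w - 3u - 1).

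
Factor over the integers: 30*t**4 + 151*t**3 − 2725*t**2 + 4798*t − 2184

(5*t − 4)*(6*t − 7)*(t + 13)*(t − 6)

Among the possible rational roots, t = 4/5 is a root, so (5*t − 4) is a factor; dividing leaves 6*t**3 + 35*t**2 − 517*t + 546.
Then t = −13 is a root, so (t + 13) is a factor; dividing leaves 6*t**2 − 43*t + 42.
The remaining quadratic factors as (t − 6)(6*t − 7).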